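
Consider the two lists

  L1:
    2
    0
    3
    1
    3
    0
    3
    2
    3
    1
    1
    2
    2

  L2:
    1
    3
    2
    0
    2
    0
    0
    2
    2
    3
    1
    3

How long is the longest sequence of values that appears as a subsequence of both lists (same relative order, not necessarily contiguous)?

6

Taking 2 (L1 #1, L2 #5) → 0 (L1 #2, L2 #6) → 0 (L1 #6, L2 #7) → 2 (L1 #8, L2 #9) → 3 (L1 #9, L2 #10) → 1 (L1 #10, L2 #11) gives a common subsequence of length 6. The LCS DP gives dp[13][12] = 6, so this is optimal.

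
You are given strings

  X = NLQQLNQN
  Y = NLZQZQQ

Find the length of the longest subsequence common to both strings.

One common subsequence of length 5: N at X[1]=Y[1]; then L at X[2]=Y[2]; then Q at X[3]=Y[4]; then Q at X[4]=Y[6]; then Q at X[7]=Y[7], and the DP table's final entry dp[8][7] is also 5, so no common subsequence is longer.

5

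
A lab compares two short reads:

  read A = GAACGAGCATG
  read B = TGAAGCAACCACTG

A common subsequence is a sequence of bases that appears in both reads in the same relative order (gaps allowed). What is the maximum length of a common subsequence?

9

Taking G at read A[1]=read B[2], A at read A[2]=read B[3], A at read A[3]=read B[4], C at read A[4]=read B[6], A at read A[6]=read B[8], C at read A[8]=read B[10], A at read A[9]=read B[11], T at read A[10]=read B[13], G at read A[11]=read B[14] gives a common subsequence of length 9, and the DP table's final entry dp[11][14] is also 9, so no common subsequence is longer.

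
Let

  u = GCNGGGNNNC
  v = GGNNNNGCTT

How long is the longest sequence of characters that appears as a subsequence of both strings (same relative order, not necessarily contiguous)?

Let dp[i][j] be the LCS length of the first i characters of u and the first j characters of v. dp[i][j] = dp[i-1][j-1]+1 when the i-th and j-th characters match, else max(dp[i-1][j], dp[i][j-1]).
    ·  G  G  N  N  N  N  G  C  T  T
 ·  0  0  0  0  0  0  0  0  0  0  0
 G  0  1  1  1  1  1  1  1  1  1  1
 C  0  1  1  1  1  1  1  1  2  2  2
 N  0  1  1  2  2  2  2  2  2  2  2
 G  0  1  2  2  2  2  2  3  3  3  3
 G  0  1  2  2  2  2  2  3  3  3  3
 G  0  1  2  2  2  2  2  3  3  3  3
 N  0  1  2  3  3  3  3  3  3  3  3
 N  0  1  2  3  4  4  4  4  4  4  4
 N  0  1  2  3  4  5  5  5  5  5  5
 C  0  1  2  3  4  5  5  5  6  6  6
dp[10][10] = 6. One LCS (by backtracking along matches): GNNNNC.

6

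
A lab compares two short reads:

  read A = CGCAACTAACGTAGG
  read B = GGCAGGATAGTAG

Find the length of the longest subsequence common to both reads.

Pick G [2,2], then C [3,3], then A [4,4], then A [5,7], then T [7,8], then A [9,9], then G [11,10], then T [12,11], then A [13,12], then G [15,13]; all 10 bases appear in both, in order, and the DP table's final entry dp[15][13] is also 10, so no common subsequence is longer.

10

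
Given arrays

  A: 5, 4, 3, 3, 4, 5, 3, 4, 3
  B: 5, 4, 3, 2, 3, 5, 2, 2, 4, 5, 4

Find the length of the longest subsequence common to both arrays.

Match 5 at A[1]=B[1], then 4 at A[2]=B[2], then 3 at A[3]=B[3], then 3 at A[4]=B[5], then 4 at A[5]=B[9], then 5 at A[6]=B[10], then 4 at A[8]=B[11] — 7 values in the same relative order in both. Since dp[9][11] = 7, nothing longer is possible.

7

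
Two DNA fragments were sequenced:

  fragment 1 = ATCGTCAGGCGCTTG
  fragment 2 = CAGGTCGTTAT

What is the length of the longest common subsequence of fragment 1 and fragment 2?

8

Match C at fragment 1[6]=fragment 2[1], then A at fragment 1[7]=fragment 2[2], then G at fragment 1[8]=fragment 2[3], then G at fragment 1[9]=fragment 2[4], then C at fragment 1[10]=fragment 2[6], then G at fragment 1[11]=fragment 2[7], then T at fragment 1[13]=fragment 2[9], then T at fragment 1[14]=fragment 2[11] — 8 bases in the same relative order in both. The LCS DP gives dp[15][11] = 8, so this is optimal.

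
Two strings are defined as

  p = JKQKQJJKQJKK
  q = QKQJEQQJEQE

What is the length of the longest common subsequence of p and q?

Taking Q [3,1], K [4,2], Q [5,3], J [6,4], J [7,8], Q [9,10] gives a common subsequence of length 6. dp[12][11] = 6 confirms this is the maximum.

6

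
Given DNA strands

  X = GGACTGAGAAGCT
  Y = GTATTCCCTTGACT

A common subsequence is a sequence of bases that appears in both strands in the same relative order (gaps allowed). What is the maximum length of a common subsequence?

8

Pick G [1,1], A [3,3], C [4,8], T [5,10], G [8,11], A [10,12], C [12,13], T [13,14]; all 8 bases appear in both, in order. dp[13][14] = 8 confirms this is the maximum.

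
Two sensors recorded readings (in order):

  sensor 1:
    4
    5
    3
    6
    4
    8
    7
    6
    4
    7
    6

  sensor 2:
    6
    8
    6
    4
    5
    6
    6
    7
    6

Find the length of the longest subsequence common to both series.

Match 4 (sensor 1 #1, sensor 2 #4) → 5 (sensor 1 #2, sensor 2 #5) → 6 (sensor 1 #4, sensor 2 #6) → 6 (sensor 1 #8, sensor 2 #7) → 7 (sensor 1 #10, sensor 2 #8) → 6 (sensor 1 #11, sensor 2 #9) — 6 values in the same relative order in both. Since dp[11][9] = 6, nothing longer is possible.

6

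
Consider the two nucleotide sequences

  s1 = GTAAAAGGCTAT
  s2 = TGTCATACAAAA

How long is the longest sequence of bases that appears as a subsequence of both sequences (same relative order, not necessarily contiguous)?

7

Pick G at s1[1]=s2[2], then T at s1[2]=s2[6], then A at s1[3]=s2[7], then A at s1[4]=s2[9], then A at s1[5]=s2[10], then A at s1[6]=s2[11], then A at s1[11]=s2[12]; all 7 bases appear in both, in order. The LCS DP gives dp[12][12] = 7, so this is optimal.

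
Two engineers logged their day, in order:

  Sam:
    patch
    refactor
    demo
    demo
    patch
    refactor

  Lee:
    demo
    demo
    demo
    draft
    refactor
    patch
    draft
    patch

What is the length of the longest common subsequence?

Taking demo (Sam #3, Lee #2), demo (Sam #4, Lee #3), patch (Sam #5, Lee #8) gives a common subsequence of length 3. The LCS DP gives dp[6][8] = 3, so this is optimal.

3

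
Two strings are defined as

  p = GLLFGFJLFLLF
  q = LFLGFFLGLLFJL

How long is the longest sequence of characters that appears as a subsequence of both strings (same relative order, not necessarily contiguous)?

8

Pick L [2,1], L [3,3], F [4,5], F [6,6], L [8,7], L [10,9], L [11,10], F [12,11]; all 8 characters appear in both, in order. The LCS DP gives dp[12][13] = 8, so this is optimal.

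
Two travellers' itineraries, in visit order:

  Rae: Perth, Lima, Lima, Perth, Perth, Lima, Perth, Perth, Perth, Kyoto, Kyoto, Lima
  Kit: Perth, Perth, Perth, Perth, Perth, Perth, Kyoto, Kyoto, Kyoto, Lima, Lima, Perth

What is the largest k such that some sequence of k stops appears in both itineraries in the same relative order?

Match Perth (Rae #1, Kit #1), Perth (Rae #4, Kit #2), Perth (Rae #5, Kit #3), Perth (Rae #7, Kit #4), Perth (Rae #8, Kit #5), Perth (Rae #9, Kit #6), Kyoto (Rae #10, Kit #8), Kyoto (Rae #11, Kit #9), Lima (Rae #12, Kit #11) — 9 stops in the same relative order in both. dp[12][12] = 9 confirms this is the maximum.

9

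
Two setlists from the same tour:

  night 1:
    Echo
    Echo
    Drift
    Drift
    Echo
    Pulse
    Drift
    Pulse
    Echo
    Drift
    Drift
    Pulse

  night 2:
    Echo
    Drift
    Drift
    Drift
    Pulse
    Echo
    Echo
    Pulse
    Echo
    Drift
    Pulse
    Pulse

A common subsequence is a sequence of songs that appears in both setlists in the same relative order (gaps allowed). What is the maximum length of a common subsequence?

8

Match Echo (night 1 #1, night 2 #1), Drift (night 1 #3, night 2 #3), Drift (night 1 #4, night 2 #4), Echo (night 1 #5, night 2 #7), Pulse (night 1 #6, night 2 #8), Drift (night 1 #7, night 2 #10), Pulse (night 1 #8, night 2 #11), Pulse (night 1 #12, night 2 #12) — 8 songs in the same relative order in both. Since dp[12][12] = 8, nothing longer is possible.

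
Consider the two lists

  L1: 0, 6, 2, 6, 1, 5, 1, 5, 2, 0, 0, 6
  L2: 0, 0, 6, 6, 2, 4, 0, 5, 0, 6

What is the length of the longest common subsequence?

7

Let dp[i][j] be the LCS length of the first i values of L1 and the first j values of L2. dp[i][j] = dp[i-1][j-1]+1 when the i-th and j-th values match, else max(dp[i-1][j], dp[i][j-1]).
    ·  0  0  6  6  2  4  0  5  0  6
 ·  0  0  0  0  0  0  0  0  0  0  0
 0  0  1  1  1  1  1  1  1  1  1  1
 6  0  1  1  2  2  2  2  2  2  2  2
 2  0  1  1  2  2  3  3  3  3  3  3
 6  0  1  1  2  3  3  3  3  3  3  4
 1  0  1  1  2  3  3  3  3  3  3  4
 5  0  1  1  2  3  3  3  3  4  4  4
 1  0  1  1  2  3  3  3  3  4  4  4
 5  0  1  1  2  3  3  3  3  4  4  4
 2  0  1  1  2  3  4  4  4  4  4  4
 0  0  1  2  2  3  4  4  5  5  5  5
 0  0  1  2  2  3  4  4  5  5  6  6
 6  0  1  2  3  3  4  4  5  5  6  7
dp[12][10] = 7. One LCS (by backtracking along matches): 0, 6, 6, 2, 0, 0, 6.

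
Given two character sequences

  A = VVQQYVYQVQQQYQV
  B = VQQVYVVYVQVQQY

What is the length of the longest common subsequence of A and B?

11

Taking V [2,1], then Q [3,2], then Q [4,3], then Y [5,5], then V [6,7], then Y [7,8], then Q [8,10], then V [9,11], then Q [11,12], then Q [12,13], then Y [13,14] gives a common subsequence of length 11. The LCS DP gives dp[15][14] = 11, so this is optimal.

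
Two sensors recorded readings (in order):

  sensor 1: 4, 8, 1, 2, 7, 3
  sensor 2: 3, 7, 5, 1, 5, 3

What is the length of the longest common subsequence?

2

Let dp[i][j] be the LCS length of the first i values of sensor 1 and the first j values of sensor 2. dp[i][j] = dp[i-1][j-1]+1 when the i-th and j-th values match, else max(dp[i-1][j], dp[i][j-1]).
    ·  3  7  5  1  5  3
 ·  0  0  0  0  0  0  0
 4  0  0  0  0  0  0  0
 8  0  0  0  0  0  0  0
 1  0  0  0  0  1  1  1
 2  0  0  0  0  1  1  1
 7  0  0  1  1  1  1  1
 3  0  1  1  1  1  1  2
dp[6][6] = 2. One LCS (by backtracking along matches): 1, 3.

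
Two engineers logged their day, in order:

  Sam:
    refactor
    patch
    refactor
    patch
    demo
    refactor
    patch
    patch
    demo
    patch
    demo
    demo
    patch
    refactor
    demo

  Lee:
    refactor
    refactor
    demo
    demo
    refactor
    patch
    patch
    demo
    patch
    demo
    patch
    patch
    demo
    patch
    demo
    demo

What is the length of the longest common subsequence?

12

Pick refactor [1,1]; then refactor [3,2]; then demo [5,4]; then refactor [6,5]; then patch [7,6]; then patch [8,7]; then demo [9,8]; then patch [10,9]; then demo [11,10]; then demo [12,13]; then patch [13,14]; then demo [15,16]; all 12 tasks appear in both, in order. dp[15][16] = 12 confirms this is the maximum.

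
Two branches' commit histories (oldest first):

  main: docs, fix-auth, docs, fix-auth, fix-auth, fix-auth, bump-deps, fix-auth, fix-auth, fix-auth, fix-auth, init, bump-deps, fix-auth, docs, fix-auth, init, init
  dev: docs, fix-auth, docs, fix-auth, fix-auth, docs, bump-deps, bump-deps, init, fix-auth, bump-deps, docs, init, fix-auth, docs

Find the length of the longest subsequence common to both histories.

10

Match docs [1,1] → fix-auth [2,2] → docs [3,3] → fix-auth [4,4] → fix-auth [5,5] → fix-auth [6,10] → bump-deps [7,11] → init [12,13] → fix-auth [14,14] → docs [15,15] — 10 commits in the same relative order in both, and the DP table's final entry dp[18][15] is also 10, so no common subsequence is longer.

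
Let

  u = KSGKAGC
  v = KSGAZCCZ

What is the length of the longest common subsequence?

Pick K [1,1], then S [2,2], then G [3,3], then A [5,4], then C [7,7]; all 5 characters appear in both, in order, and the DP table's final entry dp[7][8] is also 5, so no common subsequence is longer.

5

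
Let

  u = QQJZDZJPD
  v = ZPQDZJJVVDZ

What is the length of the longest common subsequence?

Pick Q [2,3]; then D [5,4]; then Z [6,5]; then J [7,7]; then D [9,10]; all 5 characters appear in both, in order. The LCS DP gives dp[9][11] = 5, so this is optimal.

5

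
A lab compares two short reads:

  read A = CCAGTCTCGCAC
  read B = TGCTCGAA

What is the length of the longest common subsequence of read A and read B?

Let dp[i][j] be the LCS length of the first i bases of read A and the first j bases of read B. dp[i][j] = dp[i-1][j-1]+1 when the i-th and j-th bases match, else max(dp[i-1][j], dp[i][j-1]).
    ·  T  G  C  T  C  G  A  A
 ·  0  0  0  0  0  0  0  0  0
 C  0  0  0  1  1  1  1  1  1
 C  0  0  0  1  1  2  2  2  2
 A  0  0  0  1  1  2  2  3  3
 G  0  0  1  1  1  2  3  3  3
 T  0  1  1  1  2  2  3  3  3
 C  0  1  1  2  2  3  3  3  3
 T  0  1  1  2  3  3  3  3  3
 C  0  1  1  2  3  4  4  4  4
 G  0  1  2  2  3  4  5  5  5
 C  0  1  2  3  3  4  5  5  5
 A  0  1  2  3  3  4  5  6  6
 C  0  1  2  3  3  4  5  6  6
dp[12][8] = 6. One LCS (by backtracking along matches): GCTCGA.

6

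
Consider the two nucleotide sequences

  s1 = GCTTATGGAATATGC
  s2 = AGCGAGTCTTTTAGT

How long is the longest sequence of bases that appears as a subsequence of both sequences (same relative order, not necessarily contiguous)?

8

One common subsequence of length 8: G (s1 #1, s2 #6); then C (s1 #2, s2 #8); then T (s1 #3, s2 #9); then T (s1 #4, s2 #10); then T (s1 #6, s2 #11); then T (s1 #11, s2 #12); then A (s1 #12, s2 #13); then T (s1 #13, s2 #15). The LCS DP gives dp[15][15] = 8, so this is optimal.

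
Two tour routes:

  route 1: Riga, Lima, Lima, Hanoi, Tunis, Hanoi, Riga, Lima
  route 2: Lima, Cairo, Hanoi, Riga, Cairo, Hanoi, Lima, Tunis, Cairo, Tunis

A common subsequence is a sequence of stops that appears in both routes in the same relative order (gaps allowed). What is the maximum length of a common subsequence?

Taking Lima at route 1[2]=route 2[1], Hanoi at route 1[4]=route 2[3], Hanoi at route 1[6]=route 2[6], Lima at route 1[8]=route 2[7] gives a common subsequence of length 4, and the DP table's final entry dp[8][10] is also 4, so no common subsequence is longer.

4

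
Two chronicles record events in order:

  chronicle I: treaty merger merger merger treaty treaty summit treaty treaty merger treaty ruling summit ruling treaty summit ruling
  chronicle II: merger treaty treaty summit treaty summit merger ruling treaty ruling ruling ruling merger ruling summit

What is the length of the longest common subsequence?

Taking merger (chronicle I #4, chronicle II #1), treaty (chronicle I #5, chronicle II #2), treaty (chronicle I #6, chronicle II #3), summit (chronicle I #7, chronicle II #4), treaty (chronicle I #8, chronicle II #5), merger (chronicle I #10, chronicle II #7), treaty (chronicle I #11, chronicle II #9), ruling (chronicle I #12, chronicle II #12), ruling (chronicle I #14, chronicle II #14), summit (chronicle I #16, chronicle II #15) gives a common subsequence of length 10. The LCS DP gives dp[17][15] = 10, so this is optimal.

10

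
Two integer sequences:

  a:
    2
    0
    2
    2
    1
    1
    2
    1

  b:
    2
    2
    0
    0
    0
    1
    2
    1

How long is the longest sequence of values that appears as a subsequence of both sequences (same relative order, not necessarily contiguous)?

5

One common subsequence of length 5: 2 (a #1, b #2) → 0 (a #2, b #5) → 1 (a #6, b #6) → 2 (a #7, b #7) → 1 (a #8, b #8). dp[8][8] = 5 confirms this is the maximum.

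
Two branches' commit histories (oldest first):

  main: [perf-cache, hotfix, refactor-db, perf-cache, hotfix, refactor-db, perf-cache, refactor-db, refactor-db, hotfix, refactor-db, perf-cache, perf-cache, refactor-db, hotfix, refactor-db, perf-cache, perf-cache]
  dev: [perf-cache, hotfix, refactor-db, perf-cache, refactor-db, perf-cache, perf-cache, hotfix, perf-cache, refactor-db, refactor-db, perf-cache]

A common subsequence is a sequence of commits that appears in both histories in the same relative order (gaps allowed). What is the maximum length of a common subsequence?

11

Match perf-cache (main #1, dev #1) → hotfix (main #2, dev #2) → refactor-db (main #3, dev #3) → perf-cache (main #4, dev #4) → refactor-db (main #6, dev #5) → perf-cache (main #7, dev #7) → hotfix (main #10, dev #8) → perf-cache (main #13, dev #9) → refactor-db (main #14, dev #10) → refactor-db (main #16, dev #11) → perf-cache (main #18, dev #12) — 11 commits in the same relative order in both. dp[18][12] = 11 confirms this is the maximum.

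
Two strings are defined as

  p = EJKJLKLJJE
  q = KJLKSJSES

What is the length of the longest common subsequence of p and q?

Let dp[i][j] be the LCS length of the first i characters of p and the first j characters of q. dp[i][j] = dp[i-1][j-1]+1 when the i-th and j-th characters match, else max(dp[i-1][j], dp[i][j-1]).
    ·  K  J  L  K  S  J  S  E  S
 ·  0  0  0  0  0  0  0  0  0  0
 E  0  0  0  0  0  0  0  0  1  1
 J  0  0  1  1  1  1  1  1  1  1
 K  0  1  1  1  2  2  2  2  2  2
 J  0  1  2  2  2  2  3  3  3  3
 L  0  1  2  3  3  3  3  3  3  3
 K  0  1  2  3  4  4  4  4  4  4
 L  0  1  2  3  4  4  4  4  4  4
 J  0  1  2  3  4  4  5  5  5  5
 J  0  1  2  3  4  4  5  5  5  5
 E  0  1  2  3  4  4  5  5  6  6
dp[10][9] = 6. One LCS (by backtracking along matches): KJLKJE.

6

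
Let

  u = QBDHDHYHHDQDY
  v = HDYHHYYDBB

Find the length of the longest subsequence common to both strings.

6

Let dp[i][j] be the LCS length of the first i characters of u and the first j characters of v. dp[i][j] = dp[i-1][j-1]+1 when the i-th and j-th characters match, else max(dp[i-1][j], dp[i][j-1]).
    ·  H  D  Y  H  H  Y  Y  D  B  B
 ·  0  0  0  0  0  0  0  0  0  0  0
 Q  0  0  0  0  0  0  0  0  0  0  0
 B  0  0  0  0  0  0  0  0  0  1  1
 D  0  0  1  1  1  1  1  1  1  1  1
 H  0  1  1  1  2  2  2  2  2  2  2
 D  0  1  2  2  2  2  2  2  3  3  3
 H  0  1  2  2  3  3  3  3  3  3  3
 Y  0  1  2  3  3  3  4  4  4  4  4
 H  0  1  2  3  4  4  4  4  4  4  4
 H  0  1  2  3  4  5  5  5  5  5  5
 D  0  1  2  3  4  5  5  5  6  6  6
 Q  0  1  2  3  4  5  5  5  6  6  6
 D  0  1  2  3  4  5  5  5  6  6  6
 Y  0  1  2  3  4  5  6  6  6  6  6
dp[13][10] = 6. One LCS (by backtracking along matches): HDYHHD.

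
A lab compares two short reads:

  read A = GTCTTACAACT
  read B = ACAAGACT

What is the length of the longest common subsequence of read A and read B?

Taking C [3,2]; then A [6,3]; then A [8,4]; then A [9,6]; then C [10,7]; then T [11,8] gives a common subsequence of length 6. dp[11][8] = 6 confirms this is the maximum.

6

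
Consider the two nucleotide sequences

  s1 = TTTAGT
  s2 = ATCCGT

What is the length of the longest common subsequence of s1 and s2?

Taking T at s1[1]=s2[2], then G at s1[5]=s2[5], then T at s1[6]=s2[6] gives a common subsequence of length 3. Since dp[6][6] = 3, nothing longer is possible.

3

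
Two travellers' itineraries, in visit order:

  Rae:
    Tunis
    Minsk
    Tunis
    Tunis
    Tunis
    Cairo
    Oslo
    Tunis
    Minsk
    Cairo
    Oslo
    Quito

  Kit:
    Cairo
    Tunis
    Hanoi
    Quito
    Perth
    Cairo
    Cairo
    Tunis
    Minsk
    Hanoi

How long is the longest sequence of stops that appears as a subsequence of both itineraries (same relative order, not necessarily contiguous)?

Match Tunis at Rae[1]=Kit[2] → Cairo at Rae[6]=Kit[7] → Tunis at Rae[8]=Kit[8] → Minsk at Rae[9]=Kit[9] — 4 stops in the same relative order in both. The LCS DP gives dp[12][10] = 4, so this is optimal.

4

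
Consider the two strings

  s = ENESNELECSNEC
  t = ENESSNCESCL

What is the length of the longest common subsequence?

Let dp[i][j] be the LCS length of the first i characters of s and the first j characters of t. dp[i][j] = dp[i-1][j-1]+1 when the i-th and j-th characters match, else max(dp[i-1][j], dp[i][j-1]).
    ·  E  N  E  S  S  N  C  E  S  C  L
 ·  0  0  0  0  0  0  0  0  0  0  0  0
 E  0  1  1  1  1  1  1  1  1  1  1  1
 N  0  1  2  2  2  2  2  2  2  2  2  2
 E  0  1  2  3  3  3  3  3  3  3  3  3
 S  0  1  2  3  4  4  4  4  4  4  4  4
 N  0  1  2  3  4  4  5  5  5  5  5  5
 E  0  1  2  3  4  4  5  5  6  6  6  6
 L  0  1  2  3  4  4  5  5  6  6  6  7
 E  0  1  2  3  4  4  5  5  6  6  6  7
 C  0  1  2  3  4  4  5  6  6  6  7  7
 S  0  1  2  3  4  5  5  6  6  7  7  7
 N  0  1  2  3  4  5  6  6  6  7  7  7
 E  0  1  2  3  4  5  6  6  7  7  7  7
 C  0  1  2  3  4  5  6  7  7  7  8  8
dp[13][11] = 8. One LCS (by backtracking along matches): ENESNESC.

8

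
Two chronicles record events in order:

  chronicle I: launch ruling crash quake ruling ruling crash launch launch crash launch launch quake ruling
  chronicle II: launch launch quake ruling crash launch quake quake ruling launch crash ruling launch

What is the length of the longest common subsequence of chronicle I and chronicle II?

Pick launch at chronicle I[1]=chronicle II[2] → ruling at chronicle I[2]=chronicle II[4] → crash at chronicle I[3]=chronicle II[5] → quake at chronicle I[4]=chronicle II[8] → ruling at chronicle I[6]=chronicle II[9] → launch at chronicle I[9]=chronicle II[10] → crash at chronicle I[10]=chronicle II[11] → launch at chronicle I[12]=chronicle II[13]; all 8 events appear in both, in order. dp[14][13] = 8 confirms this is the maximum.

8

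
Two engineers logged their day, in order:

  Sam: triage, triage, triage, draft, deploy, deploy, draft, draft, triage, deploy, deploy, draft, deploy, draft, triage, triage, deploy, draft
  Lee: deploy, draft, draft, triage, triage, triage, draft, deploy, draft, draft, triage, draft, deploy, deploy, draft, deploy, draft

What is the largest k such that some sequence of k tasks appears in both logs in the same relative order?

13

Pick triage (Sam #1, Lee #4), triage (Sam #2, Lee #5), triage (Sam #3, Lee #6), draft (Sam #4, Lee #7), deploy (Sam #6, Lee #8), draft (Sam #7, Lee #9), draft (Sam #8, Lee #10), triage (Sam #9, Lee #11), deploy (Sam #11, Lee #13), deploy (Sam #13, Lee #14), draft (Sam #14, Lee #15), deploy (Sam #17, Lee #16), draft (Sam #18, Lee #17); all 13 tasks appear in both, in order. The LCS DP gives dp[18][17] = 13, so this is optimal.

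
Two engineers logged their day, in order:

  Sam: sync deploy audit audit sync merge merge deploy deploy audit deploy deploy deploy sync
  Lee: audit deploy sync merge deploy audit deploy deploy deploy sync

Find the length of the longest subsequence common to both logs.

9

One common subsequence of length 9: deploy at Sam[2]=Lee[2] → sync at Sam[5]=Lee[3] → merge at Sam[7]=Lee[4] → deploy at Sam[9]=Lee[5] → audit at Sam[10]=Lee[6] → deploy at Sam[11]=Lee[7] → deploy at Sam[12]=Lee[8] → deploy at Sam[13]=Lee[9] → sync at Sam[14]=Lee[10]. The LCS DP gives dp[14][10] = 9, so this is optimal.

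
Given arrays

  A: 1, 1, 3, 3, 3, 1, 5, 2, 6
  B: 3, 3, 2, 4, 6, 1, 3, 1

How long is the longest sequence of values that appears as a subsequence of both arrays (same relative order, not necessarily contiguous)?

Pick 3 (A #3, B #1), 3 (A #4, B #2), 3 (A #5, B #7), 1 (A #6, B #8); all 4 values appear in both, in order. dp[9][8] = 4 confirms this is the maximum.

4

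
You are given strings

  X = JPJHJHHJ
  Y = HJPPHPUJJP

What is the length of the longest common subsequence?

5

Let dp[i][j] be the LCS length of the first i characters of X and the first j characters of Y. dp[i][j] = dp[i-1][j-1]+1 when the i-th and j-th characters match, else max(dp[i-1][j], dp[i][j-1]).
    ·  H  J  P  P  H  P  U  J  J  P
 ·  0  0  0  0  0  0  0  0  0  0  0
 J  0  0  1  1  1  1  1  1  1  1  1
 P  0  0  1  2  2  2  2  2  2  2  2
 J  0  0  1  2  2  2  2  2  3  3  3
 H  0  1  1  2  2  3  3  3  3  3  3
 J  0  1  2  2  2  3  3  3  4  4  4
 H  0  1  2  2  2  3  3  3  4  4  4
 H  0  1  2  2  2  3  3  3  4  4  4
 J  0  1  2  2  2  3  3  3  4  5  5
dp[8][10] = 5. One LCS (by backtracking along matches): JPHJJ.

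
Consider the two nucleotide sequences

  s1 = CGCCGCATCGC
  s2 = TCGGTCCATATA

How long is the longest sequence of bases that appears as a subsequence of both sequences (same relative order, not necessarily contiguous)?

6

Let dp[i][j] be the LCS length of the first i bases of s1 and the first j bases of s2. dp[i][j] = dp[i-1][j-1]+1 when the i-th and j-th bases match, else max(dp[i-1][j], dp[i][j-1]).
    ·  T  C  G  G  T  C  C  A  T  A  T  A
 ·  0  0  0  0  0  0  0  0  0  0  0  0  0
 C  0  0  1  1  1  1  1  1  1  1  1  1  1
 G  0  0  1  2  2  2  2  2  2  2  2  2  2
 C  0  0  1  2  2  2  3  3  3  3  3  3  3
 C  0  0  1  2  2  2  3  4  4  4  4  4  4
 G  0  0  1  2  3  3  3  4  4  4  4  4  4
 C  0  0  1  2  3  3  4  4  4  4  4  4  4
 A  0  0  1  2  3  3  4  4  5  5  5  5  5
 T  0  1  1  2  3  4  4  4  5  6  6  6  6
 C  0  1  2  2  3  4  5  5  5  6  6  6  6
 G  0  1  2  3  3  4  5  5  5  6  6  6  6
 C  0  1  2  3  3  4  5  6  6  6  6  6  6
dp[11][12] = 6. One LCS (by backtracking along matches): CGCCAT.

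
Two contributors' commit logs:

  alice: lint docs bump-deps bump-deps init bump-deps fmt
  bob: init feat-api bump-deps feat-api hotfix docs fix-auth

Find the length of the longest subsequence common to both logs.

2

Pick init (alice #5, bob #1); then bump-deps (alice #6, bob #3); all 2 commits appear in both, in order, and the DP table's final entry dp[7][7] is also 2, so no common subsequence is longer.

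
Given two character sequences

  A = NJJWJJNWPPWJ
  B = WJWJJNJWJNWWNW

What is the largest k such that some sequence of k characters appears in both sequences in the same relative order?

7

One common subsequence of length 7: N at A[1]=B[6], J at A[3]=B[7], W at A[4]=B[8], J at A[6]=B[9], N at A[7]=B[10], W at A[8]=B[12], W at A[11]=B[14]. The LCS DP gives dp[12][14] = 7, so this is optimal.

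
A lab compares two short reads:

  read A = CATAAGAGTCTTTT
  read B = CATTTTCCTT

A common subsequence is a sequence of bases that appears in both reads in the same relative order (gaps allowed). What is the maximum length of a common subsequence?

Let dp[i][j] be the LCS length of the first i bases of read A and the first j bases of read B. dp[i][j] = dp[i-1][j-1]+1 when the i-th and j-th bases match, else max(dp[i-1][j], dp[i][j-1]).
    ·  C  A  T  T  T  T  C  C  T  T
 ·  0  0  0  0  0  0  0  0  0  0  0
 C  0  1  1  1  1  1  1  1  1  1  1
 A  0  1  2  2  2  2  2  2  2  2  2
 T  0  1  2  3  3  3  3  3  3  3  3
 A  0  1  2  3  3  3  3  3  3  3  3
 A  0  1  2  3  3  3  3  3  3  3  3
 G  0  1  2  3  3  3  3  3  3  3  3
 A  0  1  2  3  3  3  3  3  3  3  3
 G  0  1  2  3  3  3  3  3  3  3  3
 T  0  1  2  3  4  4  4  4  4  4  4
 C  0  1  2  3  4  4  4  5  5  5  5
 T  0  1  2  3  4  5  5  5  5  6  6
 T  0  1  2  3  4  5  6  6  6  6  7
 T  0  1  2  3  4  5  6  6  6  7  7
 T  0  1  2  3  4  5  6  6  6  7  8
dp[14][10] = 8. One LCS (by backtracking along matches): CATTTTTT.

8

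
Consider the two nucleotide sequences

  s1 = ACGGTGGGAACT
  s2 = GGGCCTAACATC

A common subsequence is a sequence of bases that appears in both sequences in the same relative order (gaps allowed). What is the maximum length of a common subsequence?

Let dp[i][j] be the LCS length of the first i bases of s1 and the first j bases of s2. dp[i][j] = dp[i-1][j-1]+1 when the i-th and j-th bases match, else max(dp[i-1][j], dp[i][j-1]).
    ·  G  G  G  C  C  T  A  A  C  A  T  C
 ·  0  0  0  0  0  0  0  0  0  0  0  0  0
 A  0  0  0  0  0  0  0  1  1  1  1  1  1
 C  0  0  0  0  1  1  1  1  1  2  2  2  2
 G  0  1  1  1  1  1  1  1  1  2  2  2  2
 G  0  1  2  2  2  2  2  2  2  2  2  2  2
 T  0  1  2  2  2  2  3  3  3  3  3  3  3
 G  0  1  2  3  3  3  3  3  3  3  3  3  3
 G  0  1  2  3  3  3  3  3  3  3  3  3  3
 G  0  1  2  3  3  3  3  3  3  3  3  3  3
 A  0  1  2  3  3  3  3  4  4  4  4  4  4
 A  0  1  2  3  3  3  3  4  5  5  5  5  5
 C  0  1  2  3  4  4  4  4  5  6  6  6  6
 T  0  1  2  3  4  4  5  5  5  6  6  7  7
dp[12][12] = 7. One LCS (by backtracking along matches): GGTAACT.

7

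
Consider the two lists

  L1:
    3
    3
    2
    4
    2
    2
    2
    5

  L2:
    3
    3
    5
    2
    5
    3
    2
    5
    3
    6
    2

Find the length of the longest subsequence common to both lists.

5

Match 3 at L1[1]=L2[1], 3 at L1[2]=L2[2], 2 at L1[3]=L2[4], 2 at L1[5]=L2[7], 2 at L1[7]=L2[11] — 5 values in the same relative order in both. The LCS DP gives dp[8][11] = 5, so this is optimal.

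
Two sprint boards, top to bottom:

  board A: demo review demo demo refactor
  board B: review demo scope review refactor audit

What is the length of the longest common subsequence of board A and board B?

3

Taking demo (board A #1, board B #2), then review (board A #2, board B #4), then refactor (board A #5, board B #5) gives a common subsequence of length 3. dp[5][6] = 3 confirms this is the maximum.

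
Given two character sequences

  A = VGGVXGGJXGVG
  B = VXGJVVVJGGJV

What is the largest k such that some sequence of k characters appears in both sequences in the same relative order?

Let dp[i][j] be the LCS length of the first i characters of A and the first j characters of B. dp[i][j] = dp[i-1][j-1]+1 when the i-th and j-th characters match, else max(dp[i-1][j], dp[i][j-1]).
    ·  V  X  G  J  V  V  V  J  G  G  J  V
 ·  0  0  0  0  0  0  0  0  0  0  0  0  0
 V  0  1  1  1  1  1  1  1  1  1  1  1  1
 G  0  1  1  2  2  2  2  2  2  2  2  2  2
 G  0  1  1  2  2  2  2  2  2  3  3  3  3
 V  0  1  1  2  2  3  3  3  3  3  3  3  4
 X  0  1  2  2  2  3  3  3  3  3  3  3  4
 G  0  1  2  3  3  3  3  3  3  4  4  4  4
 G  0  1  2  3  3  3  3  3  3  4  5  5  5
 J  0  1  2  3  4  4  4  4  4  4  5  6  6
 X  0  1  2  3  4  4  4  4  4  4  5  6  6
 G  0  1  2  3  4  4  4  4  4  5  5  6  6
 V  0  1  2  3  4  5  5  5  5  5  5  6  7
 G  0  1  2  3  4  5  5  5  5  6  6  6  7
dp[12][12] = 7. One LCS (by backtracking along matches): VGVGGJV.

7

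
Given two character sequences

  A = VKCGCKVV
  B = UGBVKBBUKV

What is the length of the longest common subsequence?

4

Pick V (A #1, B #4); then K (A #2, B #5); then K (A #6, B #9); then V (A #8, B #10); all 4 characters appear in both, in order. The LCS DP gives dp[8][10] = 4, so this is optimal.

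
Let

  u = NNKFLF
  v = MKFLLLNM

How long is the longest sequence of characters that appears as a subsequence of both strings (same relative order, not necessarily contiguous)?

Let dp[i][j] be the LCS length of the first i characters of u and the first j characters of v. dp[i][j] = dp[i-1][j-1]+1 when the i-th and j-th characters match, else max(dp[i-1][j], dp[i][j-1]).
    ·  M  K  F  L  L  L  N  M
 ·  0  0  0  0  0  0  0  0  0
 N  0  0  0  0  0  0  0  1  1
 N  0  0  0  0  0  0  0  1  1
 K  0  0  1  1  1  1  1  1  1
 F  0  0  1  2  2  2  2  2  2
 L  0  0  1  2  3  3  3  3  3
 F  0  0  1  2  3  3  3  3  3
dp[6][8] = 3. One LCS (by backtracking along matches): KFL.

3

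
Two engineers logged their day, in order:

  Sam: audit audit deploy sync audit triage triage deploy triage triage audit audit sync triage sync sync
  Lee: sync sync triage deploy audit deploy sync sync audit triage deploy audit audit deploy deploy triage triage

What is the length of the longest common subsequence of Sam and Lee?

9

One common subsequence of length 9: audit (Sam #2, Lee #5), deploy (Sam #3, Lee #6), sync (Sam #4, Lee #8), audit (Sam #5, Lee #9), triage (Sam #7, Lee #10), deploy (Sam #8, Lee #11), audit (Sam #11, Lee #12), audit (Sam #12, Lee #13), triage (Sam #14, Lee #17). dp[16][17] = 9 confirms this is the maximum.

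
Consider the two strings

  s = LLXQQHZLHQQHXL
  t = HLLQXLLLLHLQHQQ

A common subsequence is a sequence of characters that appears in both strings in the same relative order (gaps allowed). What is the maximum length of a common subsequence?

8

Pick L at s[1]=t[2]; then L at s[2]=t[3]; then X at s[3]=t[5]; then H at s[6]=t[10]; then L at s[8]=t[11]; then H at s[9]=t[13]; then Q at s[10]=t[14]; then Q at s[11]=t[15]; all 8 characters appear in both, in order. The LCS DP gives dp[14][15] = 8, so this is optimal.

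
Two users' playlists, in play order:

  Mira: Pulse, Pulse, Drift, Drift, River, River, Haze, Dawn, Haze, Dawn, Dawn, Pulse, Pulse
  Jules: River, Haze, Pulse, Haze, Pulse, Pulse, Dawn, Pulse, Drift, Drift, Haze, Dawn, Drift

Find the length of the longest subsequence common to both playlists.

Match Pulse at Mira[1]=Jules[6], then Pulse at Mira[2]=Jules[8], then Drift at Mira[3]=Jules[9], then Drift at Mira[4]=Jules[10], then Haze at Mira[7]=Jules[11], then Dawn at Mira[8]=Jules[12] — 6 songs in the same relative order in both. dp[13][13] = 6 confirms this is the maximum.

6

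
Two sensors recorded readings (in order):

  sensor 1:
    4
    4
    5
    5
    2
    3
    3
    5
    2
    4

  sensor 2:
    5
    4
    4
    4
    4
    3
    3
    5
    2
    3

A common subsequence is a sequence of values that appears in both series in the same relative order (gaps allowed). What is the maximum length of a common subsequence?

6

One common subsequence of length 6: 4 [1,4], 4 [2,5], 3 [6,6], 3 [7,7], 5 [8,8], 2 [9,9], and the DP table's final entry dp[10][10] is also 6, so no common subsequence is longer.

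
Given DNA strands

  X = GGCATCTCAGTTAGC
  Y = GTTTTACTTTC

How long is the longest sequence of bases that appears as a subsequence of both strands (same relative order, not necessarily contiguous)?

7

Match G at X[1]=Y[1]; then A at X[4]=Y[6]; then C at X[6]=Y[7]; then T at X[7]=Y[8]; then T at X[11]=Y[9]; then T at X[12]=Y[10]; then C at X[15]=Y[11] — 7 bases in the same relative order in both. Since dp[15][11] = 7, nothing longer is possible.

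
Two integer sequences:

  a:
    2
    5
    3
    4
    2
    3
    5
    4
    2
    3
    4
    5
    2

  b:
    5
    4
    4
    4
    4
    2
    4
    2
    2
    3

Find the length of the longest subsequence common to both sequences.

6

One common subsequence of length 6: 5 at a[2]=b[1]; then 4 at a[4]=b[5]; then 2 at a[5]=b[6]; then 4 at a[8]=b[7]; then 2 at a[9]=b[9]; then 3 at a[10]=b[10], and the DP table's final entry dp[13][10] is also 6, so no common subsequence is longer.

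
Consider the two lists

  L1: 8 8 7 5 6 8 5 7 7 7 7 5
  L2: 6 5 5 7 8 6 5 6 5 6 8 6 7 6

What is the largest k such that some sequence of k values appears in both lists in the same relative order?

Taking 8 (L1 #1, L2 #5), 5 (L1 #4, L2 #9), 6 (L1 #5, L2 #10), 8 (L1 #6, L2 #11), 7 (L1 #8, L2 #13) gives a common subsequence of length 5. Since dp[12][14] = 5, nothing longer is possible.

5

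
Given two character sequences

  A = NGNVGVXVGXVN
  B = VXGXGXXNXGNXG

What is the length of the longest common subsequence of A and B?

6

Pick V at A[4]=B[1] → G at A[5]=B[3] → X at A[7]=B[4] → G at A[9]=B[5] → X at A[10]=B[9] → N at A[12]=B[11]; all 6 characters appear in both, in order. dp[12][13] = 6 confirms this is the maximum.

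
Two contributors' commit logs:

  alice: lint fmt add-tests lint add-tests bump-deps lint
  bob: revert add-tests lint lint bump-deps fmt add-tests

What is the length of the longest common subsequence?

Pick lint [1,4], then fmt [2,6], then add-tests [5,7]; all 3 commits appear in both, in order. The LCS DP gives dp[7][7] = 3, so this is optimal.

3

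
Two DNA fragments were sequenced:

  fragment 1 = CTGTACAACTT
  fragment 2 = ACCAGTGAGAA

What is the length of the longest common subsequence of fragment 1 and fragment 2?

Let dp[i][j] be the LCS length of the first i bases of fragment 1 and the first j bases of fragment 2. dp[i][j] = dp[i-1][j-1]+1 when the i-th and j-th bases match, else max(dp[i-1][j], dp[i][j-1]).
    ·  A  C  C  A  G  T  G  A  G  A  A
 ·  0  0  0  0  0  0  0  0  0  0  0  0
 C  0  0  1  1  1  1  1  1  1  1  1  1
 T  0  0  1  1  1  1  2  2  2  2  2  2
 G  0  0  1  1  1  2  2  3  3  3  3  3
 T  0  0  1  1  1  2  3  3  3  3  3  3
 A  0  1  1  1  2  2  3  3  4  4  4  4
 C  0  1  2  2  2  2  3  3  4  4  4  4
 A  0  1  2  2  3  3  3  3  4  4  5  5
 A  0  1  2  2  3  3  3  3  4  4  5  6
 C  0  1  2  3  3  3  3  3  4  4  5  6
 T  0  1  2  3  3  3  4  4  4  4  5  6
 T  0  1  2  3  3  3  4  4  4  4  5  6
dp[11][11] = 6. One LCS (by backtracking along matches): CTGAAA.

6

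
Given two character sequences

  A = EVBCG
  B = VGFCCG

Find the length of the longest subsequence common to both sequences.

3

Let dp[i][j] be the LCS length of the first i characters of A and the first j characters of B. dp[i][j] = dp[i-1][j-1]+1 when the i-th and j-th characters match, else max(dp[i-1][j], dp[i][j-1]).
    ·  V  G  F  C  C  G
 ·  0  0  0  0  0  0  0
 E  0  0  0  0  0  0  0
 V  0  1  1  1  1  1  1
 B  0  1  1  1  1  1  1
 C  0  1  1  1  2  2  2
 G  0  1  2  2  2  2  3
dp[5][6] = 3. One LCS (by backtracking along matches): VCG.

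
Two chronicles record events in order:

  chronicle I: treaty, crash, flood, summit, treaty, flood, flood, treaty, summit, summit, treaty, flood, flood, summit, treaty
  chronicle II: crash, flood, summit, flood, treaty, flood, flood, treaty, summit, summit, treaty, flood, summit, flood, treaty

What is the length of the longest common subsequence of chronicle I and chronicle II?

Pick crash [2,1], then flood [3,2], then summit [4,3], then treaty [5,5], then flood [6,6], then flood [7,7], then treaty [8,8], then summit [9,9], then summit [10,10], then treaty [11,11], then flood [12,12], then flood [13,14], then treaty [15,15]; all 13 events appear in both, in order, and the DP table's final entry dp[15][15] is also 13, so no common subsequence is longer.

13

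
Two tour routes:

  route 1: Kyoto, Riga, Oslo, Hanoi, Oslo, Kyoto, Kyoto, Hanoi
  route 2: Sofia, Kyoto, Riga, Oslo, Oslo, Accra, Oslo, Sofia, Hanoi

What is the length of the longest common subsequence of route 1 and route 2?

5

One common subsequence of length 5: Kyoto (route 1 #1, route 2 #2) → Riga (route 1 #2, route 2 #3) → Oslo (route 1 #3, route 2 #5) → Oslo (route 1 #5, route 2 #7) → Hanoi (route 1 #8, route 2 #9). Since dp[8][9] = 5, nothing longer is possible.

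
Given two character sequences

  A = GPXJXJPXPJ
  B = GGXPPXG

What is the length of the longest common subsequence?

Pick G at A[1]=B[2], then P at A[2]=B[4], then P at A[7]=B[5], then X at A[8]=B[6]; all 4 characters appear in both, in order. Since dp[10][7] = 4, nothing longer is possible.

4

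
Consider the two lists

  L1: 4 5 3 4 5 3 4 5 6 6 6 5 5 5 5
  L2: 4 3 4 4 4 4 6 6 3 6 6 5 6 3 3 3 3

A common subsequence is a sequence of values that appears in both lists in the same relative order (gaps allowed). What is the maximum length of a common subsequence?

Taking 4 (L1 #1, L2 #1), 3 (L1 #3, L2 #2), 4 (L1 #4, L2 #5), 4 (L1 #7, L2 #6), 6 (L1 #9, L2 #8), 6 (L1 #10, L2 #10), 6 (L1 #11, L2 #11), 5 (L1 #12, L2 #12) gives a common subsequence of length 8, and the DP table's final entry dp[15][17] is also 8, so no common subsequence is longer.

8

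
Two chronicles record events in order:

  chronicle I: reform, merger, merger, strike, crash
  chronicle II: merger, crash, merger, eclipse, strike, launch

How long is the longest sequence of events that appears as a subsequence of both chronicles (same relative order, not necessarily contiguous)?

Match merger (chronicle I #2, chronicle II #1), then merger (chronicle I #3, chronicle II #3), then strike (chronicle I #4, chronicle II #5) — 3 events in the same relative order in both, and the DP table's final entry dp[5][6] is also 3, so no common subsequence is longer.

3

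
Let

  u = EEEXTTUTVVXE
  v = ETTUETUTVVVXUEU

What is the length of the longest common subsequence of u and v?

Match E (u #1, v #1), E (u #3, v #5), T (u #6, v #6), U (u #7, v #7), T (u #8, v #8), V (u #9, v #10), V (u #10, v #11), X (u #11, v #12), E (u #12, v #14) — 9 characters in the same relative order in both. dp[12][15] = 9 confirms this is the maximum.

9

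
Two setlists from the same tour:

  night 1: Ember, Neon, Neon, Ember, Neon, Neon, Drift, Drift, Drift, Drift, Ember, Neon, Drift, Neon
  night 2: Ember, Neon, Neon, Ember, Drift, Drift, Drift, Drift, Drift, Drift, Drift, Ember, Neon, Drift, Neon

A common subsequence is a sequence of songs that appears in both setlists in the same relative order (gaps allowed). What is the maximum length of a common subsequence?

Pick Ember at night 1[1]=night 2[1], Neon at night 1[2]=night 2[2], Neon at night 1[3]=night 2[3], Ember at night 1[4]=night 2[4], Drift at night 1[7]=night 2[8], Drift at night 1[8]=night 2[9], Drift at night 1[9]=night 2[10], Drift at night 1[10]=night 2[11], Ember at night 1[11]=night 2[12], Neon at night 1[12]=night 2[13], Drift at night 1[13]=night 2[14], Neon at night 1[14]=night 2[15]; all 12 songs appear in both, in order. The LCS DP gives dp[14][15] = 12, so this is optimal.

12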